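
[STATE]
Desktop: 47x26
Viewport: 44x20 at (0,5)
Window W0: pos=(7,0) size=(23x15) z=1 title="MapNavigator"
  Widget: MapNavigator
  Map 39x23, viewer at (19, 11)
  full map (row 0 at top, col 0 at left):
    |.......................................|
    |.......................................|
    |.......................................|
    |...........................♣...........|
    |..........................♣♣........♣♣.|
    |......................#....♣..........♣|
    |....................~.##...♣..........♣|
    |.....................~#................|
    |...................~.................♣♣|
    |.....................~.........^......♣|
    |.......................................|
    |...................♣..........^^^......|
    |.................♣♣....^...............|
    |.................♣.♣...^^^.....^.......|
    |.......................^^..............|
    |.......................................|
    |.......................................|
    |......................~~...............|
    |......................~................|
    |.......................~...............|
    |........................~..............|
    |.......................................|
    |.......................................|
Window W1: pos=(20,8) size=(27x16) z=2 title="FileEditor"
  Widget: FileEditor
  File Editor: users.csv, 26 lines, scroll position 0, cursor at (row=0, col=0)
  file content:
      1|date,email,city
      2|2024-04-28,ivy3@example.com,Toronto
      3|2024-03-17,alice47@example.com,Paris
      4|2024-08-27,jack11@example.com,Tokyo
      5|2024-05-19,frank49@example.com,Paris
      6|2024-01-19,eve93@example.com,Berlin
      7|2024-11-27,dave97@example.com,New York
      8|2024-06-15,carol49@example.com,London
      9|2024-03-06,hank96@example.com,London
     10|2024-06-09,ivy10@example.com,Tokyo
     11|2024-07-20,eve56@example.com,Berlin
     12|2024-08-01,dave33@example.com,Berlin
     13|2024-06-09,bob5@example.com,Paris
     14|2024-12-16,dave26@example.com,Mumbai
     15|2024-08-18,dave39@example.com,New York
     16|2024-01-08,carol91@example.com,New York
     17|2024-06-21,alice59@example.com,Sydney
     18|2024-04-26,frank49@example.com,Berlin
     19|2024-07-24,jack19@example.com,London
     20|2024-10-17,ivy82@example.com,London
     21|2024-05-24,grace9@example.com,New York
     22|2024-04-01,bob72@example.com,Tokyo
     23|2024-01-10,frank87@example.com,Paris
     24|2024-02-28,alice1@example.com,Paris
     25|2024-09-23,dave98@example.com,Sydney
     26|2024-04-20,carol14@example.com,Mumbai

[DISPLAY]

       ┃..........~..........┃              
       ┃............~........┃              
       ┃.....................┃              
       ┃..........@.┏━━━━━━━━━━━━━━━━━━━━━━━
       ┃........♣♣..┃ FileEditor            
       ┃........♣.♣.┠───────────────────────
       ┃............┃█ate,email,city        
       ┃............┃2024-04-28,ivy3@example
       ┃............┃2024-03-17,alice47@exam
       ┗━━━━━━━━━━━━┃2024-08-27,jack11@examp
                    ┃2024-05-19,frank49@exam
                    ┃2024-01-19,eve93@exampl
                    ┃2024-11-27,dave97@examp
                    ┃2024-06-15,carol49@exam
                    ┃2024-03-06,hank96@examp
                    ┃2024-06-09,ivy10@exampl
                    ┃2024-07-20,eve56@exampl
                    ┃2024-08-01,dave33@examp
                    ┗━━━━━━━━━━━━━━━━━━━━━━━
                                            


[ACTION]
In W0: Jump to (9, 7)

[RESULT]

       ┃ ....................┃              
       ┃ ....................┃              
       ┃ ....................┃              
       ┃ .........@.┏━━━━━━━━━━━━━━━━━━━━━━━
       ┃ ...........┃ FileEditor            
       ┃ ...........┠───────────────────────
       ┃ ...........┃█ate,email,city        
       ┃ ...........┃2024-04-28,ivy3@example
       ┃ ...........┃2024-03-17,alice47@exam
       ┗━━━━━━━━━━━━┃2024-08-27,jack11@examp
                    ┃2024-05-19,frank49@exam
                    ┃2024-01-19,eve93@exampl
                    ┃2024-11-27,dave97@examp
                    ┃2024-06-15,carol49@exam
                    ┃2024-03-06,hank96@examp
                    ┃2024-06-09,ivy10@exampl
                    ┃2024-07-20,eve56@exampl
                    ┃2024-08-01,dave33@examp
                    ┗━━━━━━━━━━━━━━━━━━━━━━━
                                            


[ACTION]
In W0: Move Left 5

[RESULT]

       ┃      ...............┃              
       ┃      ...............┃              
       ┃      ...............┃              
       ┃      ....@.┏━━━━━━━━━━━━━━━━━━━━━━━
       ┃      ......┃ FileEditor            
       ┃      ......┠───────────────────────
       ┃      ......┃█ate,email,city        
       ┃      ......┃2024-04-28,ivy3@example
       ┃      ......┃2024-03-17,alice47@exam
       ┗━━━━━━━━━━━━┃2024-08-27,jack11@examp
                    ┃2024-05-19,frank49@exam
                    ┃2024-01-19,eve93@exampl
                    ┃2024-11-27,dave97@examp
                    ┃2024-06-15,carol49@exam
                    ┃2024-03-06,hank96@examp
                    ┃2024-06-09,ivy10@exampl
                    ┃2024-07-20,eve56@exampl
                    ┃2024-08-01,dave33@examp
                    ┗━━━━━━━━━━━━━━━━━━━━━━━
                                            


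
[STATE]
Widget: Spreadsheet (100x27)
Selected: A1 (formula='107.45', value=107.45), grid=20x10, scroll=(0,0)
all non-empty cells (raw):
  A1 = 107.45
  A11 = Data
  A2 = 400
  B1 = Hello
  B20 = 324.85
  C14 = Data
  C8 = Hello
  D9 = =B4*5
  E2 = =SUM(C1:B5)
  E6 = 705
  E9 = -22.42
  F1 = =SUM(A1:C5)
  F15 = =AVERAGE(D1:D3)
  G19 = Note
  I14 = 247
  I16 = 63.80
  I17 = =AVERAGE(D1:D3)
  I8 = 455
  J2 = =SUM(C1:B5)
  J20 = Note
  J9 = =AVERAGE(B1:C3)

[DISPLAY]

A1: 107.45                                                                                          
       A       B       C       D       E       F       G       H       I       J                    
----------------------------------------------------------------------------------------------------
  1 [107.45]Hello          0       0       0  507.45       0       0       0       0                
  2      400       0       0       0       0       0       0       0       0       0                
  3        0       0       0       0       0       0       0       0       0       0                
  4        0       0       0       0       0       0       0       0       0       0                
  5        0       0       0       0       0       0       0       0       0       0                
  6        0       0       0       0     705       0       0       0       0       0                
  7        0       0       0       0       0       0       0       0       0       0                
  8        0       0Hello          0       0       0       0       0     455       0                
  9        0       0       0       0  -22.42       0       0       0       0       0                
 10        0       0       0       0       0       0       0       0       0       0                
 11 Data           0       0       0       0       0       0       0       0       0                
 12        0       0       0       0       0       0       0       0       0       0                
 13        0       0       0       0       0       0       0       0       0       0                
 14        0       0Data           0       0       0       0       0     247       0                
 15        0       0       0       0       0       0       0       0       0       0                
 16        0       0       0       0       0       0       0       0   63.80       0                
 17        0       0       0       0       0       0       0       0       0       0                
 18        0       0       0       0       0       0       0       0       0       0                
 19        0       0       0       0       0       0Note           0       0       0                
 20        0  324.85       0       0       0       0       0       0       0Note                    
                                                                                                    
                                                                                                    
                                                                                                    
                                                                                                    


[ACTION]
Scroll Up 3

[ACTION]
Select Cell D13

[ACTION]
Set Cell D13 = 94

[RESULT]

D13: 94                                                                                             
       A       B       C       D       E       F       G       H       I       J                    
----------------------------------------------------------------------------------------------------
  1   107.45Hello          0       0       0  507.45       0       0       0       0                
  2      400       0       0       0       0       0       0       0       0       0                
  3        0       0       0       0       0       0       0       0       0       0                
  4        0       0       0       0       0       0       0       0       0       0                
  5        0       0       0       0       0       0       0       0       0       0                
  6        0       0       0       0     705       0       0       0       0       0                
  7        0       0       0       0       0       0       0       0       0       0                
  8        0       0Hello          0       0       0       0       0     455       0                
  9        0       0       0       0  -22.42       0       0       0       0       0                
 10        0       0       0       0       0       0       0       0       0       0                
 11 Data           0       0       0       0       0       0       0       0       0                
 12        0       0       0       0       0       0       0       0       0       0                
 13        0       0       0    [94]       0       0       0       0       0       0                
 14        0       0Data           0       0       0       0       0     247       0                
 15        0       0       0       0       0       0       0       0       0       0                
 16        0       0       0       0       0       0       0       0   63.80       0                
 17        0       0       0       0       0       0       0       0       0       0                
 18        0       0       0       0       0       0       0       0       0       0                
 19        0       0       0       0       0       0Note           0       0       0                
 20        0  324.85       0       0       0       0       0       0       0Note                    
                                                                                                    
                                                                                                    
                                                                                                    
                                                                                                    


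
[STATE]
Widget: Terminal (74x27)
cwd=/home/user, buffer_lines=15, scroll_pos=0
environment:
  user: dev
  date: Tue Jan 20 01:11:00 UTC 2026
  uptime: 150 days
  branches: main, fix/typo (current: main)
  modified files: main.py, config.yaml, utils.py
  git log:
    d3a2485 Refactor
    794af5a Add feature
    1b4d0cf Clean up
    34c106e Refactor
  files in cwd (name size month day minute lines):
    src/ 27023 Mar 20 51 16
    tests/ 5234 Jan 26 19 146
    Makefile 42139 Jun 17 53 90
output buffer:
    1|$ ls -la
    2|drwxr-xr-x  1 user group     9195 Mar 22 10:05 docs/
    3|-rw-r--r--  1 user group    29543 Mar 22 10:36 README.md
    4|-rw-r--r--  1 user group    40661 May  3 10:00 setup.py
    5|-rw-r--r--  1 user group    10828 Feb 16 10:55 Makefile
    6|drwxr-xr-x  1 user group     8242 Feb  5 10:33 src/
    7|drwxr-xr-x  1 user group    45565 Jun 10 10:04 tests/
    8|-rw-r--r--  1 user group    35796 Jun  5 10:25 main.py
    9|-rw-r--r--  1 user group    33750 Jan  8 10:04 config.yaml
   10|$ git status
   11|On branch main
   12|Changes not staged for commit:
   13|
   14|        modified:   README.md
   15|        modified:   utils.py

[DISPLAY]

$ ls -la                                                                  
drwxr-xr-x  1 user group     9195 Mar 22 10:05 docs/                      
-rw-r--r--  1 user group    29543 Mar 22 10:36 README.md                  
-rw-r--r--  1 user group    40661 May  3 10:00 setup.py                   
-rw-r--r--  1 user group    10828 Feb 16 10:55 Makefile                   
drwxr-xr-x  1 user group     8242 Feb  5 10:33 src/                       
drwxr-xr-x  1 user group    45565 Jun 10 10:04 tests/                     
-rw-r--r--  1 user group    35796 Jun  5 10:25 main.py                    
-rw-r--r--  1 user group    33750 Jan  8 10:04 config.yaml                
$ git status                                                              
On branch main                                                            
Changes not staged for commit:                                            
                                                                          
        modified:   README.md                                             
        modified:   utils.py                                              
$ █                                                                       
                                                                          
                                                                          
                                                                          
                                                                          
                                                                          
                                                                          
                                                                          
                                                                          
                                                                          
                                                                          
                                                                          


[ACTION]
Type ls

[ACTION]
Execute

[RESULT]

$ ls -la                                                                  
drwxr-xr-x  1 user group     9195 Mar 22 10:05 docs/                      
-rw-r--r--  1 user group    29543 Mar 22 10:36 README.md                  
-rw-r--r--  1 user group    40661 May  3 10:00 setup.py                   
-rw-r--r--  1 user group    10828 Feb 16 10:55 Makefile                   
drwxr-xr-x  1 user group     8242 Feb  5 10:33 src/                       
drwxr-xr-x  1 user group    45565 Jun 10 10:04 tests/                     
-rw-r--r--  1 user group    35796 Jun  5 10:25 main.py                    
-rw-r--r--  1 user group    33750 Jan  8 10:04 config.yaml                
$ git status                                                              
On branch main                                                            
Changes not staged for commit:                                            
                                                                          
        modified:   README.md                                             
        modified:   utils.py                                              
$ ls                                                                      
src/  tests/  Makefile                                                    
$ █                                                                       
                                                                          
                                                                          
                                                                          
                                                                          
                                                                          
                                                                          
                                                                          
                                                                          
                                                                          


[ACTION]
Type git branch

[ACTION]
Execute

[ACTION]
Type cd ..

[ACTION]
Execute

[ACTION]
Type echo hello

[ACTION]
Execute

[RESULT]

$ ls -la                                                                  
drwxr-xr-x  1 user group     9195 Mar 22 10:05 docs/                      
-rw-r--r--  1 user group    29543 Mar 22 10:36 README.md                  
-rw-r--r--  1 user group    40661 May  3 10:00 setup.py                   
-rw-r--r--  1 user group    10828 Feb 16 10:55 Makefile                   
drwxr-xr-x  1 user group     8242 Feb  5 10:33 src/                       
drwxr-xr-x  1 user group    45565 Jun 10 10:04 tests/                     
-rw-r--r--  1 user group    35796 Jun  5 10:25 main.py                    
-rw-r--r--  1 user group    33750 Jan  8 10:04 config.yaml                
$ git status                                                              
On branch main                                                            
Changes not staged for commit:                                            
                                                                          
        modified:   README.md                                             
        modified:   utils.py                                              
$ ls                                                                      
src/  tests/  Makefile                                                    
$ git branch                                                              
* main                                                                    
  fix/typo                                                                
$ cd ..                                                                   
                                                                          
$ echo hello                                                              
hello                                                                     
$ █                                                                       
                                                                          
                                                                          


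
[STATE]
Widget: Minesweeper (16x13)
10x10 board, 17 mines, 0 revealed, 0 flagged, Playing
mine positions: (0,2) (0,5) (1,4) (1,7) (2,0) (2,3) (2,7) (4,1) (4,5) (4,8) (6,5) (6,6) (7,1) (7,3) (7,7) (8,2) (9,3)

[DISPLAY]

■■■■■■■■■■      
■■■■■■■■■■      
■■■■■■■■■■      
■■■■■■■■■■      
■■■■■■■■■■      
■■■■■■■■■■      
■■■■■■■■■■      
■■■■■■■■■■      
■■■■■■■■■■      
■■■■■■■■■■      
                
                
                


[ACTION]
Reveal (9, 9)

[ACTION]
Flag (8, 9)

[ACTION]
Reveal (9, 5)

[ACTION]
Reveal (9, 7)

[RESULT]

■■■■■■■■■■      
■■■■■■■■■■      
■■■■■■■■■■      
■■■■■■■■■■      
■■■■■■■■■■      
■■■■■■■■11      
■■■■■■■■1       
■■■■223■1       
■■■■2 111       
■■■■1           
                
                
                


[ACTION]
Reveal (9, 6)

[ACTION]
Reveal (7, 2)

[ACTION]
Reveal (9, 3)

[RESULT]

■■✹■■✹■■■■      
■■■■✹■■✹■■      
✹■■✹■■■✹■■      
■■■■■■■■■■      
■✹■■■✹■■✹■      
■■■■■■■■11      
■■■■■✹✹■1       
■✹3✹223✹1       
■■✹■2 111       
■■■✹1           
                
                
                


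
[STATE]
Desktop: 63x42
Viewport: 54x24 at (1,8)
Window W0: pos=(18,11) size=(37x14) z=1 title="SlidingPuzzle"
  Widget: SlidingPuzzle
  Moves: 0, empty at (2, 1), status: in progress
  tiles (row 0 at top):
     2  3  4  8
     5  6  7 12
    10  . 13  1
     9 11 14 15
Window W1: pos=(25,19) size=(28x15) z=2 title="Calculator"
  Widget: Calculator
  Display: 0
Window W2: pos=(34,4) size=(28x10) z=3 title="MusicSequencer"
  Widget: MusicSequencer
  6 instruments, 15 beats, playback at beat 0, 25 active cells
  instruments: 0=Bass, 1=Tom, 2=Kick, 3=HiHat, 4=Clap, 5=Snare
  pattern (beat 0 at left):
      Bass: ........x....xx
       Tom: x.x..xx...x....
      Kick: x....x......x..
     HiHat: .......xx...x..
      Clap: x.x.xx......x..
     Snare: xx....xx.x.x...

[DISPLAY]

                                 ┃  Bass········█····█
                                 ┃   Tom█·█··██···█···
                                 ┃  Kick█····█······█·
                 ┏━━━━━━━━━━━━━━━┃ HiHat·······██···█·
                 ┃ SlidingPuzzle ┃  Clap█·█·██······█·
                 ┠───────────────┗━━━━━━━━━━━━━━━━━━━━
                 ┃┌────┬────┬────┬────┐              ┃
                 ┃│  2 │  3 │  4 │  8 │              ┃
                 ┃├────┼────┼────┼────┤              ┃
                 ┃│  5 │  6 │  7 │ 12 │              ┃
                 ┃├────┼────┼────┼────┤              ┃
                 ┃│ 10 │┏━━━━━━━━━━━━━━━━━━━━━━━━━━┓ ┃
                 ┃├────┼┃ Calculator               ┃ ┃
                 ┃│  9 │┠──────────────────────────┨ ┃
                 ┃└────┴┃                         0┃ ┃
                 ┃Moves:┃┌───┬───┬───┬───┐         ┃ ┃
                 ┗━━━━━━┃│ 7 │ 8 │ 9 │ ÷ │         ┃━┛
                        ┃├───┼───┼───┼───┤         ┃  
                        ┃│ 4 │ 5 │ 6 │ × │         ┃  
                        ┃├───┼───┼───┼───┤         ┃  
                        ┃│ 1 │ 2 │ 3 │ - │         ┃  
                        ┃├───┼───┼───┼───┤         ┃  
                        ┃│ 0 │ . │ = │ + │         ┃  
                        ┃├───┼───┼───┼───┤         ┃  


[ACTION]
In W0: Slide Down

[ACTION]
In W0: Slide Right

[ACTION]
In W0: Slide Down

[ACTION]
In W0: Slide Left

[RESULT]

                                 ┃  Bass········█····█
                                 ┃   Tom█·█··██···█···
                                 ┃  Kick█····█······█·
                 ┏━━━━━━━━━━━━━━━┃ HiHat·······██···█·
                 ┃ SlidingPuzzle ┃  Clap█·█·██······█·
                 ┠───────────────┗━━━━━━━━━━━━━━━━━━━━
                 ┃┌────┬────┬────┬────┐              ┃
                 ┃│  3 │    │  4 │  8 │              ┃
                 ┃├────┼────┼────┼────┤              ┃
                 ┃│  2 │  5 │  7 │ 12 │              ┃
                 ┃├────┼────┼────┼────┤              ┃
                 ┃│ 10 │┏━━━━━━━━━━━━━━━━━━━━━━━━━━┓ ┃
                 ┃├────┼┃ Calculator               ┃ ┃
                 ┃│  9 │┠──────────────────────────┨ ┃
                 ┃└────┴┃                         0┃ ┃
                 ┃Moves:┃┌───┬───┬───┬───┐         ┃ ┃
                 ┗━━━━━━┃│ 7 │ 8 │ 9 │ ÷ │         ┃━┛
                        ┃├───┼───┼───┼───┤         ┃  
                        ┃│ 4 │ 5 │ 6 │ × │         ┃  
                        ┃├───┼───┼───┼───┤         ┃  
                        ┃│ 1 │ 2 │ 3 │ - │         ┃  
                        ┃├───┼───┼───┼───┤         ┃  
                        ┃│ 0 │ . │ = │ + │         ┃  
                        ┃├───┼───┼───┼───┤         ┃  


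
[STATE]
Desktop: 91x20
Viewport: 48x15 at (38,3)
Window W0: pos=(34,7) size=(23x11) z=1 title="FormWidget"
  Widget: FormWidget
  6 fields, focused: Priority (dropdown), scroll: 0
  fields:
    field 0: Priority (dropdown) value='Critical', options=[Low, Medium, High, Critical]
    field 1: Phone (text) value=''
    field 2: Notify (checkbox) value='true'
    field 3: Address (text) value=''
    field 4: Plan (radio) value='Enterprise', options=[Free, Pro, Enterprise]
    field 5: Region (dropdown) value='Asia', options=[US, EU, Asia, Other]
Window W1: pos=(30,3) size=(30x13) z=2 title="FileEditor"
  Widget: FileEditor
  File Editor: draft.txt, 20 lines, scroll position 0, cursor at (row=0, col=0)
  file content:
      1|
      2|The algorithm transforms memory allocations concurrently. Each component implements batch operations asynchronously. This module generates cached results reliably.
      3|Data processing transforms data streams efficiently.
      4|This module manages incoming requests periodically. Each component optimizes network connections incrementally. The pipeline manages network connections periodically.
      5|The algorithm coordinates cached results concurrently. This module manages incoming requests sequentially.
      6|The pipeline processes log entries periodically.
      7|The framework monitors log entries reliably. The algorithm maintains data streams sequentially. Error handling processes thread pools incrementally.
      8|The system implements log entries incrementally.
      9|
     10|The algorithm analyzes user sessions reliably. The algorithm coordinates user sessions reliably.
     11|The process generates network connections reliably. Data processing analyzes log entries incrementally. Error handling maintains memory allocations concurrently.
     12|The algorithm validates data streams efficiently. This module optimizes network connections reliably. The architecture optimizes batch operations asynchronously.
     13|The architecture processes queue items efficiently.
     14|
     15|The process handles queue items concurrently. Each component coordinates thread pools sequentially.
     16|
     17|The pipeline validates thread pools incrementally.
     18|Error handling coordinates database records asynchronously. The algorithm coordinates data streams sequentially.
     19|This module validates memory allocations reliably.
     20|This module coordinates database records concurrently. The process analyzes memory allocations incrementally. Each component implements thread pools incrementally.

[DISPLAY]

━━━━━━━━━━━━━━━━━━━━━┓                          
itor                 ┃                          
─────────────────────┨                          
                    ▲┃                          
orithm transforms me█┃                          
ocessing transforms ░┃                          
dule manages incomin░┃                          
orithm coordinates c░┃                          
eline processes log ░┃                          
mework monitors log ░┃                          
tem implements log e░┃                          
                    ▼┃                          
━━━━━━━━━━━━━━━━━━━━━┛                          
                  ┃                             
━━━━━━━━━━━━━━━━━━┛                             


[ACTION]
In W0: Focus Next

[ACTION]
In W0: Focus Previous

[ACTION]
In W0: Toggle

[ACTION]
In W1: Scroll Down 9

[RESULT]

━━━━━━━━━━━━━━━━━━━━━┓                          
itor                 ┃                          
─────────────────────┨                          
orithm analyzes user▲┃                          
cess generates netwo░┃                          
orithm validates dat░┃                          
hitecture processes ░┃                          
                    ░┃                          
cess handles queue i░┃                          
                    █┃                          
eline validates thre░┃                          
andling coordinates ▼┃                          
━━━━━━━━━━━━━━━━━━━━━┛                          
                  ┃                             
━━━━━━━━━━━━━━━━━━┛                             


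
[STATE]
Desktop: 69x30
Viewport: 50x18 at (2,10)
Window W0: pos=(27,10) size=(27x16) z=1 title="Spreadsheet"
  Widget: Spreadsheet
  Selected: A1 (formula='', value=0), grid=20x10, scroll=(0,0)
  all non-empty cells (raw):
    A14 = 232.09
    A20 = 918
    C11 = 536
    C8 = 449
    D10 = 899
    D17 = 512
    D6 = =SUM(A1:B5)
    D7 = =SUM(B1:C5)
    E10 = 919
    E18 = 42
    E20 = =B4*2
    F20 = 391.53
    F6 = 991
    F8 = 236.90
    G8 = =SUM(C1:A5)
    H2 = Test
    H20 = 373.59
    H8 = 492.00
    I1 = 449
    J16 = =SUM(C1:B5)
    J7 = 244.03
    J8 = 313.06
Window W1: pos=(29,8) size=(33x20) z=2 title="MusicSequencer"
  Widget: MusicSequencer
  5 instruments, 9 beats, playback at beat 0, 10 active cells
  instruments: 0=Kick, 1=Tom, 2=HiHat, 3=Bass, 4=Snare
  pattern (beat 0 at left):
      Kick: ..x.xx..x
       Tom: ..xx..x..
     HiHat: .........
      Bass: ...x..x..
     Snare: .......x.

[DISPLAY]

                         ┏━┠──────────────────────
                         ┃ ┃      ▼12345678       
                         ┠─┃  Kick··█·██··█       
                         ┃A┃   Tom··██··█··       
                         ┃ ┃ HiHat·········       
                         ┃-┃  Bass···█··█··       
                         ┃ ┃ Snare·······█·       
                         ┃ ┃                      
                         ┃ ┃                      
                         ┃ ┃                      
                         ┃ ┃                      
                         ┃ ┃                      
                         ┃ ┃                      
                         ┃ ┃                      
                         ┃ ┃                      
                         ┗━┃                      
                           ┃                      
                           ┗━━━━━━━━━━━━━━━━━━━━━━


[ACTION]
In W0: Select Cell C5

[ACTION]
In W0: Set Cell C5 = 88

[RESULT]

                         ┏━┠──────────────────────
                         ┃ ┃      ▼12345678       
                         ┠─┃  Kick··█·██··█       
                         ┃C┃   Tom··██··█··       
                         ┃ ┃ HiHat·········       
                         ┃-┃  Bass···█··█··       
                         ┃ ┃ Snare·······█·       
                         ┃ ┃                      
                         ┃ ┃                      
                         ┃ ┃                      
                         ┃ ┃                      
                         ┃ ┃                      
                         ┃ ┃                      
                         ┃ ┃                      
                         ┃ ┃                      
                         ┗━┃                      
                           ┃                      
                           ┗━━━━━━━━━━━━━━━━━━━━━━


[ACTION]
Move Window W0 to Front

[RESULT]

                         ┏━━━━━━━━━━━━━━━━━━━━━━━━
                         ┃ Spreadsheet            
                         ┠────────────────────────
                         ┃C5: 88                  
                         ┃       A       B       C
                         ┃------------------------
                         ┃  1        0       0    
                         ┃  2        0       0    
                         ┃  3        0       0    
                         ┃  4        0       0    
                         ┃  5        0       0    
                         ┃  6        0       0    
                         ┃  7        0       0    
                         ┃  8        0       0    
                         ┃  9        0       0    
                         ┗━━━━━━━━━━━━━━━━━━━━━━━━
                           ┃                      
                           ┗━━━━━━━━━━━━━━━━━━━━━━


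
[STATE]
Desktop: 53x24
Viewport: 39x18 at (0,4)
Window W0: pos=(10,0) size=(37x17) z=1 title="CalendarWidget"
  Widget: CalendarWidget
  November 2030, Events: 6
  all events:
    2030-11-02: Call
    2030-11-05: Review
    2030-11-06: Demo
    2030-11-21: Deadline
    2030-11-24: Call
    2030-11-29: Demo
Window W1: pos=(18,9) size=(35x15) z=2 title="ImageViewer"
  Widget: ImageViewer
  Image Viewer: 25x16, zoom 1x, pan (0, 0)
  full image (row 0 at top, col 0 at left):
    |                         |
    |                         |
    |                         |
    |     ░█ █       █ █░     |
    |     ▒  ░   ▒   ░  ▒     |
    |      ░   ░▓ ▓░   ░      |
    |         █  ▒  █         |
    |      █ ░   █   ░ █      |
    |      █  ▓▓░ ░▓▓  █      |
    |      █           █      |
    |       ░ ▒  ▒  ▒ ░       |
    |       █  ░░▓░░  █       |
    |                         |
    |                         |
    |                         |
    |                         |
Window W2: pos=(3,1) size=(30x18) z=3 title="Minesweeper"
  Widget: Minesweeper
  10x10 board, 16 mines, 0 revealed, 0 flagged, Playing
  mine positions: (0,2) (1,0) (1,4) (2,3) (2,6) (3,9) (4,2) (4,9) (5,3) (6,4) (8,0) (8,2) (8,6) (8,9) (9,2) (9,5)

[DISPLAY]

   ┃■■■■■■■■■■                  ┃      
   ┃■■■■■■■■■■                  ┃      
   ┃■■■■■■■■■■                  ┃      
   ┃■■■■■■■■■■                  ┃      
   ┃■■■■■■■■■■                  ┃      
   ┃■■■■■■■■■■                  ┃━━━━━━
   ┃■■■■■■■■■■                  ┃      
   ┃■■■■■■■■■■                  ┃──────
   ┃■■■■■■■■■■                  ┃      
   ┃■■■■■■■■■■                  ┃      
   ┃                            ┃      
   ┃                            ┃  █ █░
   ┃                            ┃  ░  ▒
   ┃                            ┃░   ░ 
   ┗━━━━━━━━━━━━━━━━━━━━━━━━━━━━┛ █    
                  ┃      █ ░   █   ░ █ 
                  ┃      █  ▓▓░ ░▓▓  █ 
                  ┃      █           █ 


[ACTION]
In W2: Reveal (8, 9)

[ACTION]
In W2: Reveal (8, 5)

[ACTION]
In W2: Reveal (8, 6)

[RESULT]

   ┃■■✹■■■■■■■                  ┃      
   ┃✹■■■✹■■■■■                  ┃      
   ┃■■■✹■■✹■■■                  ┃      
   ┃■■■■■■■■■✹                  ┃      
   ┃■■✹■■■■■■✹                  ┃      
   ┃■■■✹■■■■■■                  ┃━━━━━━
   ┃■■■■✹■■■■■                  ┃      
   ┃■■■■■■■■■■                  ┃──────
   ┃✹■✹■■■✹■■✹                  ┃      
   ┃■■✹■■✹■■■■                  ┃      
   ┃                            ┃      
   ┃                            ┃  █ █░
   ┃                            ┃  ░  ▒
   ┃                            ┃░   ░ 
   ┗━━━━━━━━━━━━━━━━━━━━━━━━━━━━┛ █    
                  ┃      █ ░   █   ░ █ 
                  ┃      █  ▓▓░ ░▓▓  █ 
                  ┃      █           █ 


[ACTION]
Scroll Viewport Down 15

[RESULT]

   ┃■■■✹■■✹■■■                  ┃      
   ┃■■■■■■■■■✹                  ┃      
   ┃■■✹■■■■■■✹                  ┃      
   ┃■■■✹■■■■■■                  ┃━━━━━━
   ┃■■■■✹■■■■■                  ┃      
   ┃■■■■■■■■■■                  ┃──────
   ┃✹■✹■■■✹■■✹                  ┃      
   ┃■■✹■■✹■■■■                  ┃      
   ┃                            ┃      
   ┃                            ┃  █ █░
   ┃                            ┃  ░  ▒
   ┃                            ┃░   ░ 
   ┗━━━━━━━━━━━━━━━━━━━━━━━━━━━━┛ █    
                  ┃      █ ░   █   ░ █ 
                  ┃      █  ▓▓░ ░▓▓  █ 
                  ┃      █           █ 
                  ┃       ░ ▒  ▒  ▒ ░  
                  ┗━━━━━━━━━━━━━━━━━━━━


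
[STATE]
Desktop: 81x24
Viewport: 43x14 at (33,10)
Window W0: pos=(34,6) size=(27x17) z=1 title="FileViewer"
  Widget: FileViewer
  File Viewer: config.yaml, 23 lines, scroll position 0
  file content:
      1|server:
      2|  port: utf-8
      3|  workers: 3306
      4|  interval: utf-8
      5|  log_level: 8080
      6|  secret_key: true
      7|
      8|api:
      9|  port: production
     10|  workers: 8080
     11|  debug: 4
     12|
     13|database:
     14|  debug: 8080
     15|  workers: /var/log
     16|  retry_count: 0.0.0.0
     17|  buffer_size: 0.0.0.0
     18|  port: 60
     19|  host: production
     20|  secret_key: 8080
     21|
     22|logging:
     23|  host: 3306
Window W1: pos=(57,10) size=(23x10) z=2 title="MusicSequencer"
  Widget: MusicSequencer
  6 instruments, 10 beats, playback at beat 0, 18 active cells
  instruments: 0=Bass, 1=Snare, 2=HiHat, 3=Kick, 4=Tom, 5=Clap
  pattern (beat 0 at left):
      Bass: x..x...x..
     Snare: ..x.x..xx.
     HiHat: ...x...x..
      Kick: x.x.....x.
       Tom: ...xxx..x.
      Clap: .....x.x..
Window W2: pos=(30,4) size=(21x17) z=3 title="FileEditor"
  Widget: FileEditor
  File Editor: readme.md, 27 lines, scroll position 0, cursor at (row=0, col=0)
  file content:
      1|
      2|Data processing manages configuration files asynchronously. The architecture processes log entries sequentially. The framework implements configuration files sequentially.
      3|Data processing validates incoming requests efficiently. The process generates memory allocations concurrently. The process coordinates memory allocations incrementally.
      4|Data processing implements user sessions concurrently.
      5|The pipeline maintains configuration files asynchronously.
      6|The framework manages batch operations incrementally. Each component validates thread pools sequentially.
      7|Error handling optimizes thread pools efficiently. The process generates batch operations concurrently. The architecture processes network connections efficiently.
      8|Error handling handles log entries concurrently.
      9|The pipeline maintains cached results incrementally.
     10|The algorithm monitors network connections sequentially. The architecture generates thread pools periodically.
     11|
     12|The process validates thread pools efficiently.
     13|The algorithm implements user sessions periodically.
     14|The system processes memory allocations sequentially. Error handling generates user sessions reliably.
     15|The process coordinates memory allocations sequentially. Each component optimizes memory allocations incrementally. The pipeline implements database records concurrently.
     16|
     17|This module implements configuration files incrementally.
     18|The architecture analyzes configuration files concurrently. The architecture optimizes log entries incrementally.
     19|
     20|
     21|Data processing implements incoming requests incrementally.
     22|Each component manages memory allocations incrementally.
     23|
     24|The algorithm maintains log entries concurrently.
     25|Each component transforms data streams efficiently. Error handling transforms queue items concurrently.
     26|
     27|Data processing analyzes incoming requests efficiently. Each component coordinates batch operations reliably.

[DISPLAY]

ta processing im░┃      ┏━━━━━━━━━━━━━━━━━━
e pipeline maint░┃      ┃ MusicSequencer   
e framework mana░┃8     ┠──────────────────
ror handling opt░┃0     ┃      ▼123456789  
ror handling han░┃ue    ┃  Bass█··█···█··  
e pipeline maint░┃      ┃ Snare··█·█··██·  
e algorithm moni░┃      ┃ HiHat···█···█··  
                ░┃on    ┃  Kick█·█·····█·  
e process valida░┃      ┃   Tom···███··█·  
e algorithm impl▼┃      ┗━━━━━━━━━━━━━━━━━━
━━━━━━━━━━━━━━━━━┛        ░┃               
 ┃database:               ▼┃               
 ┗━━━━━━━━━━━━━━━━━━━━━━━━━┛               
                                           


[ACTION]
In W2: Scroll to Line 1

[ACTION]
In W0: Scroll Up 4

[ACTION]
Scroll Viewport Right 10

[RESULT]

ocessing im░┃      ┏━━━━━━━━━━━━━━━━━━━━━┓ 
eline maint░┃      ┃ MusicSequencer      ┃ 
mework mana░┃8     ┠─────────────────────┨ 
andling opt░┃0     ┃      ▼123456789     ┃ 
andling han░┃ue    ┃  Bass█··█···█··     ┃ 
eline maint░┃      ┃ Snare··█·█··██·     ┃ 
orithm moni░┃      ┃ HiHat···█···█··     ┃ 
           ░┃on    ┃  Kick█·█·····█·     ┃ 
cess valida░┃      ┃   Tom···███··█·     ┃ 
orithm impl▼┃      ┗━━━━━━━━━━━━━━━━━━━━━┛ 
━━━━━━━━━━━━┛        ░┃                    
abase:               ▼┃                    
━━━━━━━━━━━━━━━━━━━━━━┛                    
                                           
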